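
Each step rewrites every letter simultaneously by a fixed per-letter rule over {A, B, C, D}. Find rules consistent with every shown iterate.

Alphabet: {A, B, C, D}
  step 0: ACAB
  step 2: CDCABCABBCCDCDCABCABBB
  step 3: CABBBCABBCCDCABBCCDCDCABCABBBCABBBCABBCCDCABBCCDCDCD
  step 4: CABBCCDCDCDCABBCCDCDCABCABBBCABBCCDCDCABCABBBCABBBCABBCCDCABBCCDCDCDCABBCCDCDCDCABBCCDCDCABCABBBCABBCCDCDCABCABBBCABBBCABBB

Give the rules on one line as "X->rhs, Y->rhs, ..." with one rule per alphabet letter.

  step 3 ⇒ step 4: CABBBCABBCCDCABBCCDCDCABCABBBCABBBCABBCCDCABBCCDCDCD ⇒ CAB·BC·CD·CD·CD·CAB·BC·CD·CD·CAB·CAB·BB·CAB·BC·CD·CD·CAB·CAB·BB·CAB·BB·CAB·BC·CD·CAB·BC·CD·CD·CD·CAB·BC·CD·CD·CD·CAB·BC·CD·CD·CAB·CAB·BB·CAB·BC·CD·CD·CAB·CAB·BB·CAB·BB·CAB·BB
    A ↦ BC
    B ↦ CD
    C ↦ CAB
    D ↦ BB

A->BC, B->CD, C->CAB, D->BB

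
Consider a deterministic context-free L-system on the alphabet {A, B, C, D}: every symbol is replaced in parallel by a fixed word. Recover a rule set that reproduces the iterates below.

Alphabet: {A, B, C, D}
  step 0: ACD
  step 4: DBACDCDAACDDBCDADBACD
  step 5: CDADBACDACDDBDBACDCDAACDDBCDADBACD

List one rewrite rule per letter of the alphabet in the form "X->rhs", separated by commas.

A->DB, B->A, C->A, D->CD

  step 4 ⇒ step 5: DBACDCDAACDDBCDADBACD ⇒ CD·A·DB·A·CD·A·CD·DB·DB·A·CD·CD·A·A·CD·DB·CD·A·DB·A·CD
    A ↦ DB
    B ↦ A
    C ↦ A
    D ↦ CD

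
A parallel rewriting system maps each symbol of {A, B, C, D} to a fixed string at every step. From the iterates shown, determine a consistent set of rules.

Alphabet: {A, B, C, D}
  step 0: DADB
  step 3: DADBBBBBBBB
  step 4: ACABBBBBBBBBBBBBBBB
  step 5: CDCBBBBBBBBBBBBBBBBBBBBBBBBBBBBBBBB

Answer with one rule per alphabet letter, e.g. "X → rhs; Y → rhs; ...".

A->C, B->BB, C->D, D->A

  step 4 ⇒ step 5: ACABBBBBBBBBBBBBBBB ⇒ C·D·C·BB·BB·BB·BB·BB·BB·BB·BB·BB·BB·BB·BB·BB·BB·BB·BB
    A ↦ C
    B ↦ BB
    C ↦ D
  step 3 ⇒ step 4: DADBBBBBBBB ⇒ A·C·A·BB·BB·BB·BB·BB·BB·BB·BB
    D ↦ A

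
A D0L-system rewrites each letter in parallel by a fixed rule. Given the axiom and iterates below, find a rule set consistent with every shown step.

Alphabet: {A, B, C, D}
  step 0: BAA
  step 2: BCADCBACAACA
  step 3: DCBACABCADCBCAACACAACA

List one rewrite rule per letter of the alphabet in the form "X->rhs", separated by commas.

A->CA, B->DCB, C->A, D->BC

  step 2 ⇒ step 3: BCADCBACAACA ⇒ DCB·A·CA·BC·A·DCB·CA·A·CA·CA·A·CA
    A ↦ CA
    B ↦ DCB
    C ↦ A
    D ↦ BC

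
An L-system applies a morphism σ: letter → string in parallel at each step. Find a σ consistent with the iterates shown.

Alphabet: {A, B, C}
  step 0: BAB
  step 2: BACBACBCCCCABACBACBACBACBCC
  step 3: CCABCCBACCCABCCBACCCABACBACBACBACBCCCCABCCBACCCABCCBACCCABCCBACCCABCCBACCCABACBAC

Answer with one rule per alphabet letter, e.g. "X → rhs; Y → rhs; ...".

A->BCC, B->CCA, C->BAC

  step 2 ⇒ step 3: BACBACBCCCCABACBACBACBACBCC ⇒ CCA·BCC·BAC·CCA·BCC·BAC·CCA·BAC·BAC·BAC·BAC·BCC·CCA·BCC·BAC·CCA·BCC·BAC·CCA·BCC·BAC·CCA·BCC·BAC·CCA·BAC·BAC
    A ↦ BCC
    B ↦ CCA
    C ↦ BAC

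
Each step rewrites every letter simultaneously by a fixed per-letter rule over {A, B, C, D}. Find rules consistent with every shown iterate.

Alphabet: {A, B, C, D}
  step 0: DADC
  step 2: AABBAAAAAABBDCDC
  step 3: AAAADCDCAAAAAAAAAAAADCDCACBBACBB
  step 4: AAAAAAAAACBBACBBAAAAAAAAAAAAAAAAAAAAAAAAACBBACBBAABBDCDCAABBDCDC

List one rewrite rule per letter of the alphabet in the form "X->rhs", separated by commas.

A->AA, B->DC, C->BB, D->AC

  step 3 ⇒ step 4: AAAADCDCAAAAAAAAAAAADCDCACBBACBB ⇒ AA·AA·AA·AA·AC·BB·AC·BB·AA·AA·AA·AA·AA·AA·AA·AA·AA·AA·AA·AA·AC·BB·AC·BB·AA·BB·DC·DC·AA·BB·DC·DC
    A ↦ AA
    B ↦ DC
    C ↦ BB
    D ↦ AC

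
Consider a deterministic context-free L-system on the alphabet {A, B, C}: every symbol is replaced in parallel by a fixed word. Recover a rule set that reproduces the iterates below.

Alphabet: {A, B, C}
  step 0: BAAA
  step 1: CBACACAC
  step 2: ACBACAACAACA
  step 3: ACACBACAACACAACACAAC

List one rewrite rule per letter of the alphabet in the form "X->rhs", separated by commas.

A->AC, B->CB, C->A

  step 2 ⇒ step 3: ACBACAACAACA ⇒ AC·A·CB·AC·A·AC·AC·A·AC·AC·A·AC
    A ↦ AC
    B ↦ CB
    C ↦ A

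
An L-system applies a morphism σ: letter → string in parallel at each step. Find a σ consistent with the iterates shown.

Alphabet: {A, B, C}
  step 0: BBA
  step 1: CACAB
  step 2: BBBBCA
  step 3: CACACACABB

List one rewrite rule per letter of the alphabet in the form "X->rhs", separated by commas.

A->B, B->CA, C->B

  step 2 ⇒ step 3: BBBBCA ⇒ CA·CA·CA·CA·B·B
    A ↦ B
    B ↦ CA
    C ↦ B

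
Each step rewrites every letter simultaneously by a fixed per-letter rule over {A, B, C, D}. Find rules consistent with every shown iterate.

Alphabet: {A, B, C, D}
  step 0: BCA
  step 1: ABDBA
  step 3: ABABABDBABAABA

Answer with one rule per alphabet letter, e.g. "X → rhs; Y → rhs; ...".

A->BA, B->A, C->BD, D->CA

  step 0 ⇒ step 1: BCA ⇒ A·BD·BA
    A ↦ BA
    B ↦ A
    C ↦ BD
    D ↦ CA  (constrained at step 1)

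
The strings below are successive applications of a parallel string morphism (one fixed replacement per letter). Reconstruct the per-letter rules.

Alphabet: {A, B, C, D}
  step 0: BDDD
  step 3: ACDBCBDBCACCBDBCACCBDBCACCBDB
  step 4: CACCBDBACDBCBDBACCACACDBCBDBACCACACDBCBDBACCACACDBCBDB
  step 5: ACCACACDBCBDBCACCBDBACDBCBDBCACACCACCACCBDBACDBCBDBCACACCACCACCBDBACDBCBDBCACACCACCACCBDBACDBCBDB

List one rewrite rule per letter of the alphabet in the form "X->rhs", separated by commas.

A->C, B->DB, C->AC, D->CB

  step 4 ⇒ step 5: CACCBDBACDBCBDBACCACACDBCBDBACCACACDBCBDBACCACACDBCBDB ⇒ AC·C·AC·AC·DB·CB·DB·C·AC·CB·DB·AC·DB·CB·DB·C·AC·AC·C·AC·C·AC·CB·DB·AC·DB·CB·DB·C·AC·AC·C·AC·C·AC·CB·DB·AC·DB·CB·DB·C·AC·AC·C·AC·C·AC·CB·DB·AC·DB·CB·DB
    A ↦ C
    B ↦ DB
    C ↦ AC
    D ↦ CB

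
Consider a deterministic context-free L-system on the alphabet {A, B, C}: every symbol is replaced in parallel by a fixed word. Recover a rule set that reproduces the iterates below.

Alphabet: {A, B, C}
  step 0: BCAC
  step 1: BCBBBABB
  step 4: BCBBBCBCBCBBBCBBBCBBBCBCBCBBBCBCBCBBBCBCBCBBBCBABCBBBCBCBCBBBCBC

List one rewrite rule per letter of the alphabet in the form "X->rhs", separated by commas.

  step 0 ⇒ step 1: BCAC ⇒ BC·BB·BA·BB
    A ↦ BA
    B ↦ BC
    C ↦ BB

A->BA, B->BC, C->BB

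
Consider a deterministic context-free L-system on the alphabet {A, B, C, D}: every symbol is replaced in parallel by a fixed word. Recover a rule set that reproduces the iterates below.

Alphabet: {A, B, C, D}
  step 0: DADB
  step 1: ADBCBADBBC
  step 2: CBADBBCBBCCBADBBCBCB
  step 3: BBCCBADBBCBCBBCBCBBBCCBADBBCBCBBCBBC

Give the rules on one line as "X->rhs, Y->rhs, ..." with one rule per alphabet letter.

  step 2 ⇒ step 3: CBADBBCBBCCBADBBCBCB ⇒ B·BC·CB·ADB·BC·BC·B·BC·BC·B·B·BC·CB·ADB·BC·BC·B·BC·B·BC
    A ↦ CB
    B ↦ BC
    C ↦ B
    D ↦ ADB

A->CB, B->BC, C->B, D->ADB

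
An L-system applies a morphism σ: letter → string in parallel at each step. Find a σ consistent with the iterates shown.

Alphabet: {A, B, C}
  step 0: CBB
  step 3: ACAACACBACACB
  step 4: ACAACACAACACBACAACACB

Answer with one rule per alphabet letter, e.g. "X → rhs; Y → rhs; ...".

A->AC, B->CB, C->A

  step 3 ⇒ step 4: ACAACACBACACB ⇒ AC·A·AC·AC·A·AC·A·CB·AC·A·AC·A·CB
    A ↦ AC
    B ↦ CB
    C ↦ A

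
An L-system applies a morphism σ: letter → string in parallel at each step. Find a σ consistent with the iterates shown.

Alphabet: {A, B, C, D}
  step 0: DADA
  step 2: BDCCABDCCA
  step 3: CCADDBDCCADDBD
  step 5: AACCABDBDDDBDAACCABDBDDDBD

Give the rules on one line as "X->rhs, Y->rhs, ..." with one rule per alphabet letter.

  step 2 ⇒ step 3: BDCCABDCCA ⇒ CC·A·D·D·BD·CC·A·D·D·BD
    A ↦ BD
    B ↦ CC
    C ↦ D
    D ↦ A

A->BD, B->CC, C->D, D->A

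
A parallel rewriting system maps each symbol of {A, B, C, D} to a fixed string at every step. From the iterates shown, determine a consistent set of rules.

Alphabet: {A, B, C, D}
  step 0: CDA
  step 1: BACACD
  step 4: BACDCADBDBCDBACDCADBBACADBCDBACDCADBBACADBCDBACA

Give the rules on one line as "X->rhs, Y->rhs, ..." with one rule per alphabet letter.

  step 0 ⇒ step 1: CDA ⇒ BA·CA·CD
    A ↦ CD
    C ↦ BA
    D ↦ CA
    B ↦ DB  (constrained at step 1)

A->CD, B->DB, C->BA, D->CA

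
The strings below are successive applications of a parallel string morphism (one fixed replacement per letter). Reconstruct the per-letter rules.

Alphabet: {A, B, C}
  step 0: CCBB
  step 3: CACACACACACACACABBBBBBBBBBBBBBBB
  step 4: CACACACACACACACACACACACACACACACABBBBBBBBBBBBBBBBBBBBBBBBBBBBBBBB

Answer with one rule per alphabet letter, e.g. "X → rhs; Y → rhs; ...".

A->CA, B->BB, C->CA

  step 3 ⇒ step 4: CACACACACACACACABBBBBBBBBBBBBBBB ⇒ CA·CA·CA·CA·CA·CA·CA·CA·CA·CA·CA·CA·CA·CA·CA·CA·BB·BB·BB·BB·BB·BB·BB·BB·BB·BB·BB·BB·BB·BB·BB·BB
    A ↦ CA
    B ↦ BB
    C ↦ CA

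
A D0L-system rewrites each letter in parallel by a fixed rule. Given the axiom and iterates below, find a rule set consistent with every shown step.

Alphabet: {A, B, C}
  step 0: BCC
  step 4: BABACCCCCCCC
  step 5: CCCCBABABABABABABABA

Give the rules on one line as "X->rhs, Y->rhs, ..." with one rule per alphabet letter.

  step 4 ⇒ step 5: BABACCCCCCCC ⇒ C·C·C·C·BA·BA·BA·BA·BA·BA·BA·BA
    A ↦ C
    B ↦ C
    C ↦ BA

A->C, B->C, C->BA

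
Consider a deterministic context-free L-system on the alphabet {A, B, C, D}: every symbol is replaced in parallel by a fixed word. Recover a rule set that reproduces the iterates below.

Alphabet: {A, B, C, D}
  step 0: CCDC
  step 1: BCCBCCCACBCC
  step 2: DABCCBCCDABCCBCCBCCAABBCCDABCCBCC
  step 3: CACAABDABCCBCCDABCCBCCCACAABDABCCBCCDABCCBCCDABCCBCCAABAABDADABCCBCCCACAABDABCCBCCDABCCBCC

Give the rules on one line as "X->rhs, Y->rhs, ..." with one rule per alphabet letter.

  step 2 ⇒ step 3: DABCCBCCDABCCBCCBCCAABBCCDABCCBCC ⇒ CAC·AAB·DA·BCC·BCC·DA·BCC·BCC·CAC·AAB·DA·BCC·BCC·DA·BCC·BCC·DA·BCC·BCC·AAB·AAB·DA·DA·BCC·BCC·CAC·AAB·DA·BCC·BCC·DA·BCC·BCC
    A ↦ AAB
    B ↦ DA
    C ↦ BCC
    D ↦ CAC

A->AAB, B->DA, C->BCC, D->CAC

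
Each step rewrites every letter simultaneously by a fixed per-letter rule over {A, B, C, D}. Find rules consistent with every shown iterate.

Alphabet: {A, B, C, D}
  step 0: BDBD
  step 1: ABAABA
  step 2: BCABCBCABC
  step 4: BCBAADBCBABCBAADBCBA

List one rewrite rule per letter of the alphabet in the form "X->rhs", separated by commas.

A->BC, B->A, C->D, D->BA

  step 1 ⇒ step 2: ABAABA ⇒ BC·A·BC·BC·A·BC
    A ↦ BC
    B ↦ A
    C ↦ D  (constrained at step 2)
  step 0 ⇒ step 1: BDBD ⇒ A·BA·A·BA
    D ↦ BA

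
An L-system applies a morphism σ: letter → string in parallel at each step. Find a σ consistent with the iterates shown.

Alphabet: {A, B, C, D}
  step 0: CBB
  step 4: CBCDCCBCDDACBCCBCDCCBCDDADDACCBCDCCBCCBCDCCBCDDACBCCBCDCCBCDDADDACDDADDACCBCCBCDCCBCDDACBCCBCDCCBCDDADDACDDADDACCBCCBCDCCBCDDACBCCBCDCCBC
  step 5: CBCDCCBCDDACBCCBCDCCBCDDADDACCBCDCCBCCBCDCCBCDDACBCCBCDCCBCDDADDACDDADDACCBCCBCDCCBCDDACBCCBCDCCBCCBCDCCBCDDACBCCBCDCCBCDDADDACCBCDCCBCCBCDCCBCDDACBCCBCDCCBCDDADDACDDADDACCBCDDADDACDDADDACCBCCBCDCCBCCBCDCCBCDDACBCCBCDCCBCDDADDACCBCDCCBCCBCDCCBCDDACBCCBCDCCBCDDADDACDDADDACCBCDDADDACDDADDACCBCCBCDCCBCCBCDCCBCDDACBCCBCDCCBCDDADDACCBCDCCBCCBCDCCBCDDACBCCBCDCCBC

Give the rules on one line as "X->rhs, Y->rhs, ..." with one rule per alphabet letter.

  step 4 ⇒ step 5: CBCDCCBCDDACBCCBCDCCBCDDADDACCBCDCCBCCBCDCCBCDDACBCCBCDCCBCDDADDACDDADDACCBCCBCDCCBCDDACBCCBCDCCBCDDADDACDDADDACCBCCBCDCCBCDDACBCCBCDCCBC ⇒ CBC·DC·CBC·DDA·CBC·CBC·DC·CBC·DDA·DDA·C·CBC·DC·CBC·CBC·DC·CBC·DDA·CBC·CBC·DC·CBC·DDA·DDA·C·DDA·DDA·C·CBC·CBC·DC·CBC·DDA·CBC·CBC·DC·CBC·CBC·DC·CBC·DDA·CBC·CBC·DC·CBC·DDA·DDA·C·CBC·DC·CBC·CBC·DC·CBC·DDA·CBC·CBC·DC·CBC·DDA·DDA·C·DDA·DDA·C·CBC·DDA·DDA·C·DDA·DDA·C·CBC·CBC·DC·CBC·CBC·DC·CBC·DDA·CBC·CBC·DC·CBC·DDA·DDA·C·CBC·DC·CBC·CBC·DC·CBC·DDA·CBC·CBC·DC·CBC·DDA·DDA·C·DDA·DDA·C·CBC·DDA·DDA·C·DDA·DDA·C·CBC·CBC·DC·CBC·CBC·DC·CBC·DDA·CBC·CBC·DC·CBC·DDA·DDA·C·CBC·DC·CBC·CBC·DC·CBC·DDA·CBC·CBC·DC·CBC
    A ↦ C
    B ↦ DC
    C ↦ CBC
    D ↦ DDA

A->C, B->DC, C->CBC, D->DDA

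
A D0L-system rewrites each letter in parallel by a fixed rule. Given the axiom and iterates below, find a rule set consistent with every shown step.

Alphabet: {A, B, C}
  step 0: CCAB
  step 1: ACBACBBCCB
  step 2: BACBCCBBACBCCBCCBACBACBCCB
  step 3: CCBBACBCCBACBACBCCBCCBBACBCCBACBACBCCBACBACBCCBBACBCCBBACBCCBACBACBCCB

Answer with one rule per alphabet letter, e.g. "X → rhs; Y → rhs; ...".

A->B, B->CCB, C->ACB

  step 2 ⇒ step 3: BACBCCBBACBCCBCCBACBACBCCB ⇒ CCB·B·ACB·CCB·ACB·ACB·CCB·CCB·B·ACB·CCB·ACB·ACB·CCB·ACB·ACB·CCB·B·ACB·CCB·B·ACB·CCB·ACB·ACB·CCB
    A ↦ B
    B ↦ CCB
    C ↦ ACB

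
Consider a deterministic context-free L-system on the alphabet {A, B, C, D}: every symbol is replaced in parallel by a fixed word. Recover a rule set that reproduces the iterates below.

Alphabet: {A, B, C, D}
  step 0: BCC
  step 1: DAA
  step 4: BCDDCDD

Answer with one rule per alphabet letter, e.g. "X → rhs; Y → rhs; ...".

  step 0 ⇒ step 1: BCC ⇒ D·A·A
    B ↦ D
    C ↦ A
    A ↦ CD  (constrained at step 1)
    D ↦ B  (constrained at step 1)

A->CD, B->D, C->A, D->B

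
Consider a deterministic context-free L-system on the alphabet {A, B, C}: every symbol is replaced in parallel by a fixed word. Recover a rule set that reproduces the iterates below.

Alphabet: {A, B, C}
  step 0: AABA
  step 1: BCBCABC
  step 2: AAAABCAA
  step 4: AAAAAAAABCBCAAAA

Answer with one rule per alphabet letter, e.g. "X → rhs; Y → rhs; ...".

A->BC, B->A, C->A

  step 1 ⇒ step 2: BCBCABC ⇒ A·A·A·A·BC·A·A
    A ↦ BC
    B ↦ A
    C ↦ A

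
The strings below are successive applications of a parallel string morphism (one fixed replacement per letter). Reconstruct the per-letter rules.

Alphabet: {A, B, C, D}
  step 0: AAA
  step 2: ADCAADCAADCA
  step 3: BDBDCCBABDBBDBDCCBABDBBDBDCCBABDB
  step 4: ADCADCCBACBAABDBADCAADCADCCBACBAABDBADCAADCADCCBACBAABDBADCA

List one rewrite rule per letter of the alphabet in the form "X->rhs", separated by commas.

A->BDB, B->A, C->CBA, D->DC

  step 3 ⇒ step 4: BDBDCCBABDBBDBDCCBABDBBDBDCCBABDB ⇒ A·DC·A·DC·CBA·CBA·A·BDB·A·DC·A·A·DC·A·DC·CBA·CBA·A·BDB·A·DC·A·A·DC·A·DC·CBA·CBA·A·BDB·A·DC·A
    A ↦ BDB
    B ↦ A
    C ↦ CBA
    D ↦ DC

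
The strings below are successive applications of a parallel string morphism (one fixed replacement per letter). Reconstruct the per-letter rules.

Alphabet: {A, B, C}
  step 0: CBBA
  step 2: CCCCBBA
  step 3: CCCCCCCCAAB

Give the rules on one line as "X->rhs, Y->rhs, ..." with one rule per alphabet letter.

  step 2 ⇒ step 3: CCCCBBA ⇒ CC·CC·CC·CC·A·A·B
    A ↦ B
    B ↦ A
    C ↦ CC

A->B, B->A, C->CC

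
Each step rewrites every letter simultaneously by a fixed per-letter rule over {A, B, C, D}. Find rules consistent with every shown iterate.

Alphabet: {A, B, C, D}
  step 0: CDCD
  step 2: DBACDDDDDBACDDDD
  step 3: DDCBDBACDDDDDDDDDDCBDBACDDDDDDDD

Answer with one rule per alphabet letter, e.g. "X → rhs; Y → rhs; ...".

  step 2 ⇒ step 3: DBACDDDDDBACDDDD ⇒ DD·CB·DB·AC·DD·DD·DD·DD·DD·CB·DB·AC·DD·DD·DD·DD
    A ↦ DB
    B ↦ CB
    C ↦ AC
    D ↦ DD

A->DB, B->CB, C->AC, D->DD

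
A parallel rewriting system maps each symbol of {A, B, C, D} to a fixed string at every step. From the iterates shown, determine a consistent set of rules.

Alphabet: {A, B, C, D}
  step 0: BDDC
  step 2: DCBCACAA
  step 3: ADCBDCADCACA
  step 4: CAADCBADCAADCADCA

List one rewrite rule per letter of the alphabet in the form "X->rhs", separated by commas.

  step 3 ⇒ step 4: ADCBDCADCACA ⇒ CA·A·D·CB·A·D·CA·A·D·CA·D·CA
    A ↦ CA
    B ↦ CB
    C ↦ D
    D ↦ A

A->CA, B->CB, C->D, D->A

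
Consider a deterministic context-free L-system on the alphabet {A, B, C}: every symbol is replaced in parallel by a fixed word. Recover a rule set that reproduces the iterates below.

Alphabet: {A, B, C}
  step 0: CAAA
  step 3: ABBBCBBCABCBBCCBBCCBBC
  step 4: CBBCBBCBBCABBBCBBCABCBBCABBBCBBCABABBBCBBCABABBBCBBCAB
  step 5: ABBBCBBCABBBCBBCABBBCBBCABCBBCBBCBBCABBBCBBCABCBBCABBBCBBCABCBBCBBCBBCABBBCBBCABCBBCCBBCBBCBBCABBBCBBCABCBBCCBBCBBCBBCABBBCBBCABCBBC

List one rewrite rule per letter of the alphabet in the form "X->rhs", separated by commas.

  step 4 ⇒ step 5: CBBCBBCBBCABBBCBBCABCBBCABBBCBBCABABBBCBBCABABBBCBBCAB ⇒ AB·BBC·BBC·AB·BBC·BBC·AB·BBC·BBC·AB·C·BBC·BBC·BBC·AB·BBC·BBC·AB·C·BBC·AB·BBC·BBC·AB·C·BBC·BBC·BBC·AB·BBC·BBC·AB·C·BBC·C·BBC·BBC·BBC·AB·BBC·BBC·AB·C·BBC·C·BBC·BBC·BBC·AB·BBC·BBC·AB·C·BBC
    A ↦ C
    B ↦ BBC
    C ↦ AB

A->C, B->BBC, C->AB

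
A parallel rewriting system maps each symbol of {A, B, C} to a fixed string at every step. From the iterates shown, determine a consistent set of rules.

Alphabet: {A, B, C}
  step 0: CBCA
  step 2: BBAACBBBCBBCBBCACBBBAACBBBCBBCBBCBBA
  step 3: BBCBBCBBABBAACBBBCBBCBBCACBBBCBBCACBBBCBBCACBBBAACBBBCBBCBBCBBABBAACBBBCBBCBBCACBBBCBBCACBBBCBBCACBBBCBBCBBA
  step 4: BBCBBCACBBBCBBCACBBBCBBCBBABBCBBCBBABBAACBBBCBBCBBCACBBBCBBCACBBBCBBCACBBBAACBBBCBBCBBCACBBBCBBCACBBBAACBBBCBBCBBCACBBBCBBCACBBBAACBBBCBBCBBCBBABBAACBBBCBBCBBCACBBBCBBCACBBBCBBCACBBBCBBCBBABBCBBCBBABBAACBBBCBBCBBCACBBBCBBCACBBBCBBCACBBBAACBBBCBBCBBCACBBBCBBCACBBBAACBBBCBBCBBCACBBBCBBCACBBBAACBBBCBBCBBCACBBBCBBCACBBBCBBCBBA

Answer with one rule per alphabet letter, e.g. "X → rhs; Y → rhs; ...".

A->BBA, B->BBC, C->ACB

  step 3 ⇒ step 4: BBCBBCBBABBAACBBBCBBCBBCACBBBCBBCACBBBCBBCACBBBAACBBBCBBCBBCBBABBAACBBBCBBCBBCACBBBCBBCACBBBCBBCACBBBCBBCBBA ⇒ BBC·BBC·ACB·BBC·BBC·ACB·BBC·BBC·BBA·BBC·BBC·BBA·BBA·ACB·BBC·BBC·BBC·ACB·BBC·BBC·ACB·BBC·BBC·ACB·BBA·ACB·BBC·BBC·BBC·ACB·BBC·BBC·ACB·BBA·ACB·BBC·BBC·BBC·ACB·BBC·BBC·ACB·BBA·ACB·BBC·BBC·BBC·BBA·BBA·ACB·BBC·BBC·BBC·ACB·BBC·BBC·ACB·BBC·BBC·ACB·BBC·BBC·BBA·BBC·BBC·BBA·BBA·ACB·BBC·BBC·BBC·ACB·BBC·BBC·ACB·BBC·BBC·ACB·BBA·ACB·BBC·BBC·BBC·ACB·BBC·BBC·ACB·BBA·ACB·BBC·BBC·BBC·ACB·BBC·BBC·ACB·BBA·ACB·BBC·BBC·BBC·ACB·BBC·BBC·ACB·BBC·BBC·BBA
    A ↦ BBA
    B ↦ BBC
    C ↦ ACB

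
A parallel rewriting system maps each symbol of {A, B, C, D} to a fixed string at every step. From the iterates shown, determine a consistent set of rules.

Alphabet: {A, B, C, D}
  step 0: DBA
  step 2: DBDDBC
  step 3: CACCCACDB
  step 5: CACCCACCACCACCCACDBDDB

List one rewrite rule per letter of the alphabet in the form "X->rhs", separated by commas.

  step 2 ⇒ step 3: DBDDBC ⇒ C·AC·C·C·AC·DB
    B ↦ AC
    C ↦ DB
    D ↦ C
    A ↦ D  (constrained at step 0)

A->D, B->AC, C->DB, D->C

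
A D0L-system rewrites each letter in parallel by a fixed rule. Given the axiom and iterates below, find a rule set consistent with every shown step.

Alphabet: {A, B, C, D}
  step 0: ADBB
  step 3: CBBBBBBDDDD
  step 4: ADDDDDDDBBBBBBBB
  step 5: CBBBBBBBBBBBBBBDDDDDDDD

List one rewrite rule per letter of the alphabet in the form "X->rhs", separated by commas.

  step 4 ⇒ step 5: ADDDDDDDBBBBBBBB ⇒ C·BB·BB·BB·BB·BB·BB·BB·D·D·D·D·D·D·D·D
    A ↦ C
    B ↦ D
    D ↦ BB
  step 3 ⇒ step 4: CBBBBBBDDDD ⇒ AD·D·D·D·D·D·D·BB·BB·BB·BB
    C ↦ AD

A->C, B->D, C->AD, D->BB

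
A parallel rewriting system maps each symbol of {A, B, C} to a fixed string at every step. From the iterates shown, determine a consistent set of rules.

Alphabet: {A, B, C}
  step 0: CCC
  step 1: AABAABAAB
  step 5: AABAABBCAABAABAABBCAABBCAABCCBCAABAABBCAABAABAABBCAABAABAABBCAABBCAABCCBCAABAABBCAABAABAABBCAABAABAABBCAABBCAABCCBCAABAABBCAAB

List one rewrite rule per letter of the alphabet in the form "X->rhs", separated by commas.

A->C, B->BC, C->AAB

  step 0 ⇒ step 1: CCC ⇒ AAB·AAB·AAB
    C ↦ AAB
    A ↦ C  (constrained at step 1)
    B ↦ BC  (constrained at step 1)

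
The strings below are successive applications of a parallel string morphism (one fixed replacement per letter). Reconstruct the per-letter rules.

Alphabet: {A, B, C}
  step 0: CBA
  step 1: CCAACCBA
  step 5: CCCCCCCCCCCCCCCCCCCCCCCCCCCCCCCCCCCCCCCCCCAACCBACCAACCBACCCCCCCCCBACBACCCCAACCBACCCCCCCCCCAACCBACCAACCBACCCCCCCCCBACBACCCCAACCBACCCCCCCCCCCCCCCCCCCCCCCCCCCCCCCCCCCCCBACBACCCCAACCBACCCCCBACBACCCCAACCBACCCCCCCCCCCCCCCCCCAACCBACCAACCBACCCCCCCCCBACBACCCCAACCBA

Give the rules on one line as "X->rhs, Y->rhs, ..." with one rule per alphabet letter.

A->CBA, B->AAC, C->CC

  step 0 ⇒ step 1: CBA ⇒ CC·AAC·CBA
    A ↦ CBA
    B ↦ AAC
    C ↦ CC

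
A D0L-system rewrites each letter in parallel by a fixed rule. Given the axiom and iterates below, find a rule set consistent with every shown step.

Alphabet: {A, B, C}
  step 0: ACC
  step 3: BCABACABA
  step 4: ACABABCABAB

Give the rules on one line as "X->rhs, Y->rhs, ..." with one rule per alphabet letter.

A->B, B->A, C->CA

  step 3 ⇒ step 4: BCABACABA ⇒ A·CA·B·A·B·CA·B·A·B
    A ↦ B
    B ↦ A
    C ↦ CA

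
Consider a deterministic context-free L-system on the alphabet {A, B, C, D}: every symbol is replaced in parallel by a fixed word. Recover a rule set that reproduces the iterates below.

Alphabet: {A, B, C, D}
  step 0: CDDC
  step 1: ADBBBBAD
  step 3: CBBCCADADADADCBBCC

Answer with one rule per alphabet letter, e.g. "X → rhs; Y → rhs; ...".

  step 0 ⇒ step 1: CDDC ⇒ AD·BB·BB·AD
    C ↦ AD
    D ↦ BB
    A ↦ BD  (constrained at step 1)
    B ↦ C  (constrained at step 1)

A->BD, B->C, C->AD, D->BB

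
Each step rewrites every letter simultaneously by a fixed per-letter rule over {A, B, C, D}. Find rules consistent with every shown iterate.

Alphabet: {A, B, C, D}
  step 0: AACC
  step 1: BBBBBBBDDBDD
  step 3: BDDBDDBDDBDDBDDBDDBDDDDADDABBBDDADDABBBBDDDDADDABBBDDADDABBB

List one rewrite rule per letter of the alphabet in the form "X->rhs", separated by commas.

  step 0 ⇒ step 1: AACC ⇒ BBB·BBB·BDD·BDD
    A ↦ BBB
    C ↦ BDD
    B ↦ C  (constrained at step 1)
    D ↦ DDA  (constrained at step 1)

A->BBB, B->C, C->BDD, D->DDA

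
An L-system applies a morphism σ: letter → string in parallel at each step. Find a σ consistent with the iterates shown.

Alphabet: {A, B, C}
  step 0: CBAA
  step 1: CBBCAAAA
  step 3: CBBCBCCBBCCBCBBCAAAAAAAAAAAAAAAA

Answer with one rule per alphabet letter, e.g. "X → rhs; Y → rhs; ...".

  step 0 ⇒ step 1: CBAA ⇒ CB·BC·AA·AA
    A ↦ AA
    B ↦ BC
    C ↦ CB

A->AA, B->BC, C->CB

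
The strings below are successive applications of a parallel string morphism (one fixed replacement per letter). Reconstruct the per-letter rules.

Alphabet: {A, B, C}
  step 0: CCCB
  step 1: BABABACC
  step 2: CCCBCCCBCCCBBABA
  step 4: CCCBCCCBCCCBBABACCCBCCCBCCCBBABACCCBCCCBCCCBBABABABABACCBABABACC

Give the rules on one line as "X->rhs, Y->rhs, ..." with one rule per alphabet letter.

  step 1 ⇒ step 2: BABABACC ⇒ CC·CB·CC·CB·CC·CB·BA·BA
    A ↦ CB
    B ↦ CC
    C ↦ BA

A->CB, B->CC, C->BA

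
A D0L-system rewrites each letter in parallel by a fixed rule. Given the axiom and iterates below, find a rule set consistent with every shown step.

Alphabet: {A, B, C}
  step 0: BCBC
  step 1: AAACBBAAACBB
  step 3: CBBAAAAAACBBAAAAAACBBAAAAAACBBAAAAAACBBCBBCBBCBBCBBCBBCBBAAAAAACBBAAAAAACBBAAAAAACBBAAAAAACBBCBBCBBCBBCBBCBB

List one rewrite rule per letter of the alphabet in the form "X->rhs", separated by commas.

  step 0 ⇒ step 1: BCBC ⇒ AAA·CBB·AAA·CBB
    B ↦ AAA
    C ↦ CBB
    A ↦ CBB  (constrained at step 1)

A->CBB, B->AAA, C->CBB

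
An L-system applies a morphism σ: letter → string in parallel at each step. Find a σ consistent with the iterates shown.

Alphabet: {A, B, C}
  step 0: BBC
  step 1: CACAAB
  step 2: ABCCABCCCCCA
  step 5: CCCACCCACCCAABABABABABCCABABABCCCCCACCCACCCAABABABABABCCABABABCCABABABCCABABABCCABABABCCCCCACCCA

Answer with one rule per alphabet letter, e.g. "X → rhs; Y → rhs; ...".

  step 1 ⇒ step 2: CACAAB ⇒ AB·CC·AB·CC·CC·CA
    A ↦ CC
    B ↦ CA
    C ↦ AB

A->CC, B->CA, C->AB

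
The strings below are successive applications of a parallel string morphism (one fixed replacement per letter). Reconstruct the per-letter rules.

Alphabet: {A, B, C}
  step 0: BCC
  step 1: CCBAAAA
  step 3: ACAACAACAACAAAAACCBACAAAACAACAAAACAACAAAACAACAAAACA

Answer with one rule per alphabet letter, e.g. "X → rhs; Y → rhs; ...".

A->ACA, B->CCB, C->AA

  step 0 ⇒ step 1: BCC ⇒ CCB·AA·AA
    B ↦ CCB
    C ↦ AA
    A ↦ ACA  (constrained at step 1)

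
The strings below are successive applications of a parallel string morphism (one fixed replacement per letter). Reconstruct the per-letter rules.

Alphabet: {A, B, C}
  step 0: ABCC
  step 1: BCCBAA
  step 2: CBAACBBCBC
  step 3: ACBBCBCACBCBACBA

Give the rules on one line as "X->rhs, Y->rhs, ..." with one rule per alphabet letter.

A->BC, B->CB, C->A

  step 2 ⇒ step 3: CBAACBBCBC ⇒ A·CB·BC·BC·A·CB·CB·A·CB·A
    A ↦ BC
    B ↦ CB
    C ↦ A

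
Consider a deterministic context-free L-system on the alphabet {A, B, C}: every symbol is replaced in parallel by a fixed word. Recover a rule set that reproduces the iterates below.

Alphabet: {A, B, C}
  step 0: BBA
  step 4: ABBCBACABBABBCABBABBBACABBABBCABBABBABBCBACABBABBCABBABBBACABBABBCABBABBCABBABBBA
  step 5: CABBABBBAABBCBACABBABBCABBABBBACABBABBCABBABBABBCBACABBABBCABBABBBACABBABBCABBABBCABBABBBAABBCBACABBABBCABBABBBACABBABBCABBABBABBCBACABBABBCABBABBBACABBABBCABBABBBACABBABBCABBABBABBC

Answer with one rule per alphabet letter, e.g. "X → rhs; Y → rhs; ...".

  step 4 ⇒ step 5: ABBCBACABBABBCABBABBBACABBABBCABBABBABBCBACABBABBCABBABBBACABBABBCABBABBCABBABBBA ⇒ C·ABB·ABB·BA·ABB·C·BA·C·ABB·ABB·C·ABB·ABB·BA·C·ABB·ABB·C·ABB·ABB·ABB·C·BA·C·ABB·ABB·C·ABB·ABB·BA·C·ABB·ABB·C·ABB·ABB·C·ABB·ABB·BA·ABB·C·BA·C·ABB·ABB·C·ABB·ABB·BA·C·ABB·ABB·C·ABB·ABB·ABB·C·BA·C·ABB·ABB·C·ABB·ABB·BA·C·ABB·ABB·C·ABB·ABB·BA·C·ABB·ABB·C·ABB·ABB·ABB·C
    A ↦ C
    B ↦ ABB
    C ↦ BA

A->C, B->ABB, C->BA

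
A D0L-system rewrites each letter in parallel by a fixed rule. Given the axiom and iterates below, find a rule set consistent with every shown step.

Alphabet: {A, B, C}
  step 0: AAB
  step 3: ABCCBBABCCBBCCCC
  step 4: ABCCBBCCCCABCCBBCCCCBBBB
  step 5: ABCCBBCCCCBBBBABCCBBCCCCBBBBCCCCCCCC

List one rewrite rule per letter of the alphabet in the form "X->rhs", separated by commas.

  step 4 ⇒ step 5: ABCCBBCCCCABCCBBCCCCBBBB ⇒ AB·CC·B·B·CC·CC·B·B·B·B·AB·CC·B·B·CC·CC·B·B·B·B·CC·CC·CC·CC
    A ↦ AB
    B ↦ CC
    C ↦ B

A->AB, B->CC, C->B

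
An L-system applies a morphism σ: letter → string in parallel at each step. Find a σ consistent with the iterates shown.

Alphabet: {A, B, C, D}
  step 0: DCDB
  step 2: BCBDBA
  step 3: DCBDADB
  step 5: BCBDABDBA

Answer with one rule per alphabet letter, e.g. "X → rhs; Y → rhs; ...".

  step 2 ⇒ step 3: BCBDBA ⇒ D·CB·D·A·D·B
    A ↦ B
    B ↦ D
    C ↦ CB
    D ↦ A

A->B, B->D, C->CB, D->A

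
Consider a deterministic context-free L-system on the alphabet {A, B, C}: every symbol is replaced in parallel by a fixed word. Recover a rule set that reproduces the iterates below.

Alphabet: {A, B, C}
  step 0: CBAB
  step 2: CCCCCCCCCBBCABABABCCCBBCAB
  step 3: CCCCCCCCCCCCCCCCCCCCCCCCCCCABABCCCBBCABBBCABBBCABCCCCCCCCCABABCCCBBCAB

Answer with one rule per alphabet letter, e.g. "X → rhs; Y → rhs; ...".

A->BBC, B->AB, C->CCC

  step 2 ⇒ step 3: CCCCCCCCCBBCABABABCCCBBCAB ⇒ CCC·CCC·CCC·CCC·CCC·CCC·CCC·CCC·CCC·AB·AB·CCC·BBC·AB·BBC·AB·BBC·AB·CCC·CCC·CCC·AB·AB·CCC·BBC·AB
    A ↦ BBC
    B ↦ AB
    C ↦ CCC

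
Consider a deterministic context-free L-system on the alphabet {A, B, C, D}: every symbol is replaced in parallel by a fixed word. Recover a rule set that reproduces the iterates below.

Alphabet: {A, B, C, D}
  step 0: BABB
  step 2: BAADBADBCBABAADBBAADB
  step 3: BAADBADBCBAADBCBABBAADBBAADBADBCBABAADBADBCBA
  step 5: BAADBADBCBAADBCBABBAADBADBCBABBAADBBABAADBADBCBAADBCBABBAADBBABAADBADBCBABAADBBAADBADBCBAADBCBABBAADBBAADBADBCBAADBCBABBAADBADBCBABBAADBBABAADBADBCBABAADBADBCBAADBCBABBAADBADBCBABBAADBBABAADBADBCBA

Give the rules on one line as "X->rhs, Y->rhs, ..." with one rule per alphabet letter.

A->ADB, B->BA, C->B, D->C

  step 2 ⇒ step 3: BAADBADBCBABAADBBAADB ⇒ BA·ADB·ADB·C·BA·ADB·C·BA·B·BA·ADB·BA·ADB·ADB·C·BA·BA·ADB·ADB·C·BA
    A ↦ ADB
    B ↦ BA
    C ↦ B
    D ↦ C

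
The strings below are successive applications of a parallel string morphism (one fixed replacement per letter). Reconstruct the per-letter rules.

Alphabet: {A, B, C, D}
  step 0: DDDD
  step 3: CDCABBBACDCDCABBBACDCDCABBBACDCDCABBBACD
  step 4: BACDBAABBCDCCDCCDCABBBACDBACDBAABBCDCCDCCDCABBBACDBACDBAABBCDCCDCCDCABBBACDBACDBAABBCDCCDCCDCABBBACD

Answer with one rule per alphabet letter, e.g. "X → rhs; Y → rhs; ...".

  step 3 ⇒ step 4: CDCABBBACDCDCABBBACDCDCABBBACDCDCABBBACD ⇒ BA·CD·BA·ABB·CDC·CDC·CDC·ABB·BA·CD·BA·CD·BA·ABB·CDC·CDC·CDC·ABB·BA·CD·BA·CD·BA·ABB·CDC·CDC·CDC·ABB·BA·CD·BA·CD·BA·ABB·CDC·CDC·CDC·ABB·BA·CD
    A ↦ ABB
    B ↦ CDC
    C ↦ BA
    D ↦ CD

A->ABB, B->CDC, C->BA, D->CD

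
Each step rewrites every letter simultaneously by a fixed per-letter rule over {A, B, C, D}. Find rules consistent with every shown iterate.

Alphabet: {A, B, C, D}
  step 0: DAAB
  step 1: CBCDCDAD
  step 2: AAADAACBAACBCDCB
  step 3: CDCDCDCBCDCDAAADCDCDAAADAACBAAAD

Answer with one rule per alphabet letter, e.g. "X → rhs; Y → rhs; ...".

  step 2 ⇒ step 3: AAADAACBAACBCDCB ⇒ CD·CD·CD·CB·CD·CD·AA·AD·CD·CD·AA·AD·AA·CB·AA·AD
    A ↦ CD
    B ↦ AD
    C ↦ AA
    D ↦ CB

A->CD, B->AD, C->AA, D->CB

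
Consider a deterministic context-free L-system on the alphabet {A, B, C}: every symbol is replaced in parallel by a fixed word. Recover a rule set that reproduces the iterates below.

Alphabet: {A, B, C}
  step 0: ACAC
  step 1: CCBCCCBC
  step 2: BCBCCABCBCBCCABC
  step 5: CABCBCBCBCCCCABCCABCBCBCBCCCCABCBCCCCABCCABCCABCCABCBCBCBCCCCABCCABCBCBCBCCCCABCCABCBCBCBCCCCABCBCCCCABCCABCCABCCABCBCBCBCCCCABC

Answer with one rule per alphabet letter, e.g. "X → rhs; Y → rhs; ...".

  step 1 ⇒ step 2: CCBCCCBC ⇒ BC·BC·CA·BC·BC·BC·CA·BC
    B ↦ CA
    C ↦ BC
  step 0 ⇒ step 1: ACAC ⇒ CC·BC·CC·BC
    A ↦ CC

A->CC, B->CA, C->BC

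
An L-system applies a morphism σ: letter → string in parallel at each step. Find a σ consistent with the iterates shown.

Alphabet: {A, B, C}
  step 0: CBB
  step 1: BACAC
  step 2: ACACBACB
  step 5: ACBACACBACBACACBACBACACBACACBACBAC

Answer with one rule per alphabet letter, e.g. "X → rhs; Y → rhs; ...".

  step 1 ⇒ step 2: BACAC ⇒ AC·AC·B·AC·B
    A ↦ AC
    B ↦ AC
    C ↦ B

A->AC, B->AC, C->B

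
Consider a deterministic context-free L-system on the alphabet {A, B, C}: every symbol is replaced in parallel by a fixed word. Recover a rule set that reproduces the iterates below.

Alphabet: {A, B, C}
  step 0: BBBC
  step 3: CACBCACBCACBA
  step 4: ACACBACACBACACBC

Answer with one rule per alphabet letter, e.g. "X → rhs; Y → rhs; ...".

  step 3 ⇒ step 4: CACBCACBCACBA ⇒ A·C·A·CB·A·C·A·CB·A·C·A·CB·C
    A ↦ C
    B ↦ CB
    C ↦ A

A->C, B->CB, C->A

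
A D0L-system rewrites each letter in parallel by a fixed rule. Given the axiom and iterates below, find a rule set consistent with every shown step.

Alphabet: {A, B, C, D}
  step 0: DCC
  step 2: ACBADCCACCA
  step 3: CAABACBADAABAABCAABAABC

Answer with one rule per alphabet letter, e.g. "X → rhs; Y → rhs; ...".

A->C, B->A, C->AAB, D->BAD

  step 2 ⇒ step 3: ACBADCCACCA ⇒ C·AAB·A·C·BAD·AAB·AAB·C·AAB·AAB·C
    A ↦ C
    B ↦ A
    C ↦ AAB
    D ↦ BAD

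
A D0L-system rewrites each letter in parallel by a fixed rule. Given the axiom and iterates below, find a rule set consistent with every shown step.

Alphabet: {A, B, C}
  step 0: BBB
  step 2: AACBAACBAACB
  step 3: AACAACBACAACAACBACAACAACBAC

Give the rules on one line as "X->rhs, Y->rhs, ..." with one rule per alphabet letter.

  step 2 ⇒ step 3: AACBAACBAACB ⇒ AAC·AAC·B·AC·AAC·AAC·B·AC·AAC·AAC·B·AC
    A ↦ AAC
    B ↦ AC
    C ↦ B

A->AAC, B->AC, C->B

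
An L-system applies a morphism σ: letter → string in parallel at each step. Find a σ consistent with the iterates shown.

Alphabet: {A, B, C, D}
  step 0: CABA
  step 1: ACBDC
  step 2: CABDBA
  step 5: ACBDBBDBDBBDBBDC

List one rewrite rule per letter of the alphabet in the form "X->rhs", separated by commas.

A->C, B->BD, C->A, D->B

  step 1 ⇒ step 2: ACBDC ⇒ C·A·BD·B·A
    A ↦ C
    B ↦ BD
    C ↦ A
    D ↦ B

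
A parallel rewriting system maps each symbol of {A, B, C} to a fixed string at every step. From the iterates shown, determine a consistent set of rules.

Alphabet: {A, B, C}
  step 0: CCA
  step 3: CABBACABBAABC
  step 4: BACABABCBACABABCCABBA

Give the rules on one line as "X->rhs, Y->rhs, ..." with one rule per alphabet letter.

  step 3 ⇒ step 4: CABBACABBAABC ⇒ BA·C·AB·AB·C·BA·C·AB·AB·C·C·AB·BA
    A ↦ C
    B ↦ AB
    C ↦ BA

A->C, B->AB, C->BA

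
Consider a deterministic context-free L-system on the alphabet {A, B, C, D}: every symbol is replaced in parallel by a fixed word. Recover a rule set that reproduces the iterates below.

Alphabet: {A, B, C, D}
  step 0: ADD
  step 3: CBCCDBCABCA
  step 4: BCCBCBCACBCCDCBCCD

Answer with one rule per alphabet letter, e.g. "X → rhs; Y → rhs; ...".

A->CD, B->C, C->BC, D->A

  step 3 ⇒ step 4: CBCCDBCABCA ⇒ BC·C·BC·BC·A·C·BC·CD·C·BC·CD
    A ↦ CD
    B ↦ C
    C ↦ BC
    D ↦ A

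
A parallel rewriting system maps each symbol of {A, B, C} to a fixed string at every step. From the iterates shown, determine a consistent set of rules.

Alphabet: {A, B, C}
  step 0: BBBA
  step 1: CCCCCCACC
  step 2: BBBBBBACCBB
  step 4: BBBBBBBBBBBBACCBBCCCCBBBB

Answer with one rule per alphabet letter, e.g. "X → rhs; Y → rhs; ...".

  step 1 ⇒ step 2: CCCCCCACC ⇒ B·B·B·B·B·B·ACC·B·B
    A ↦ ACC
    C ↦ B
  step 0 ⇒ step 1: BBBA ⇒ CC·CC·CC·ACC
    B ↦ CC

A->ACC, B->CC, C->B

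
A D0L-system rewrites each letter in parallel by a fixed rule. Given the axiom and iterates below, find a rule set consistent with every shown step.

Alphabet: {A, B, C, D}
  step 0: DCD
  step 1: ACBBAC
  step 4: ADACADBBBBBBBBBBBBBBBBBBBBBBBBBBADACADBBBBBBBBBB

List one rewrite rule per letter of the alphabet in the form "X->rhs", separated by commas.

  step 0 ⇒ step 1: DCD ⇒ AC·BB·AC
    C ↦ BB
    D ↦ AC
    A ↦ AD  (constrained at step 1)
    B ↦ BB  (constrained at step 1)

A->AD, B->BB, C->BB, D->AC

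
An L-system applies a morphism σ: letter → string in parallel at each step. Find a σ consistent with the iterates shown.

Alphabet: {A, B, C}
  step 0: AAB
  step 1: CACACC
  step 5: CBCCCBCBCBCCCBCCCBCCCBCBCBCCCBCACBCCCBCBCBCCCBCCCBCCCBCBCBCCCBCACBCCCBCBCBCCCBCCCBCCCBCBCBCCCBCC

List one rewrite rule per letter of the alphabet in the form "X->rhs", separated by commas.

A->CA, B->CC, C->CB

  step 0 ⇒ step 1: AAB ⇒ CA·CA·CC
    A ↦ CA
    B ↦ CC
    C ↦ CB  (constrained at step 1)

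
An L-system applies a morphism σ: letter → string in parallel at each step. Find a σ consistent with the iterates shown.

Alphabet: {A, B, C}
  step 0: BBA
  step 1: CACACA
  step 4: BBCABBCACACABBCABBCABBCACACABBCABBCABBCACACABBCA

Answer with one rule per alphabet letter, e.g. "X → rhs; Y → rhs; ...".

  step 0 ⇒ step 1: BBA ⇒ CA·CA·CA
    A ↦ CA
    B ↦ CA
    C ↦ BB  (constrained at step 1)

A->CA, B->CA, C->BB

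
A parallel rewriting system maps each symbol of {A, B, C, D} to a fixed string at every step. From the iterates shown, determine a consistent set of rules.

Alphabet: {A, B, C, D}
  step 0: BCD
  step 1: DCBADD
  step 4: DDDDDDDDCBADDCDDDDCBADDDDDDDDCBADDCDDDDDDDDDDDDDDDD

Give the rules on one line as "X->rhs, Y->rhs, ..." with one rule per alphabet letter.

A->DC, B->D, C->CBA, D->DD

  step 0 ⇒ step 1: BCD ⇒ D·CBA·DD
    B ↦ D
    C ↦ CBA
    D ↦ DD
    A ↦ DC  (constrained at step 1)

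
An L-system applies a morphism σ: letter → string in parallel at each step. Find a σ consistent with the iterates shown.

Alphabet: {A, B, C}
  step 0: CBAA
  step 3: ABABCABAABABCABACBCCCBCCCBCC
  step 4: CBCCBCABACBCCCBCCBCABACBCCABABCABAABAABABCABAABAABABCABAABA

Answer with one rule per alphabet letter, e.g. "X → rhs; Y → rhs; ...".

  step 3 ⇒ step 4: ABABCABAABABCABACBCCCBCCCBCC ⇒ C·BC·C·BC·ABA·C·BC·C·C·BC·C·BC·ABA·C·BC·C·ABA·BC·ABA·ABA·ABA·BC·ABA·ABA·ABA·BC·ABA·ABA
    A ↦ C
    B ↦ BC
    C ↦ ABA

A->C, B->BC, C->ABA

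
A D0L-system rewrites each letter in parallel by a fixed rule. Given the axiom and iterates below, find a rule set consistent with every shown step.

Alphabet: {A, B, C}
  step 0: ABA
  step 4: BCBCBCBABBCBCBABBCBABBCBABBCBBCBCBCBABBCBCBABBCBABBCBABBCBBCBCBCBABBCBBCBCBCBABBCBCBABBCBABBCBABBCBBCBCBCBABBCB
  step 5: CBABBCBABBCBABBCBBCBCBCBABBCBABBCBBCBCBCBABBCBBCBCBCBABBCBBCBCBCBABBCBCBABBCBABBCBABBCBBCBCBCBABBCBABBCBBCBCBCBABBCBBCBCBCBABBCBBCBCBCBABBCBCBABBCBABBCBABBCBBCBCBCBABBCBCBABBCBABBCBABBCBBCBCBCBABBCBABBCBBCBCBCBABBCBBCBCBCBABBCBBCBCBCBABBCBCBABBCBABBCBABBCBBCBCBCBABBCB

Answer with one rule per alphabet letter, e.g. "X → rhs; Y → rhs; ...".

  step 4 ⇒ step 5: BCBCBCBABBCBCBABBCBABBCBABBCBBCBCBCBABBCBCBABBCBABBCBABBCBBCBCBCBABBCBBCBCBCBABBCBCBABBCBABBCBABBCBBCBCBCBABBCB ⇒ CB·ABB·CB·ABB·CB·ABB·CB·BCB·CB·CB·ABB·CB·ABB·CB·BCB·CB·CB·ABB·CB·BCB·CB·CB·ABB·CB·BCB·CB·CB·ABB·CB·CB·ABB·CB·ABB·CB·ABB·CB·BCB·CB·CB·ABB·CB·ABB·CB·BCB·CB·CB·ABB·CB·BCB·CB·CB·ABB·CB·BCB·CB·CB·ABB·CB·CB·ABB·CB·ABB·CB·ABB·CB·BCB·CB·CB·ABB·CB·CB·ABB·CB·ABB·CB·ABB·CB·BCB·CB·CB·ABB·CB·ABB·CB·BCB·CB·CB·ABB·CB·BCB·CB·CB·ABB·CB·BCB·CB·CB·ABB·CB·CB·ABB·CB·ABB·CB·ABB·CB·BCB·CB·CB·ABB·CB
    A ↦ BCB
    B ↦ CB
    C ↦ ABB

A->BCB, B->CB, C->ABB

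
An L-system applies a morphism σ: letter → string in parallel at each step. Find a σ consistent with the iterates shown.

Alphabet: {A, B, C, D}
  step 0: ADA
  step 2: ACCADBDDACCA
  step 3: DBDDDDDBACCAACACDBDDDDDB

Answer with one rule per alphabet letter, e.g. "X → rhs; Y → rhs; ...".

  step 2 ⇒ step 3: ACCADBDDACCA ⇒ DB·DD·DD·DB·AC·CA·AC·AC·DB·DD·DD·DB
    A ↦ DB
    B ↦ CA
    C ↦ DD
    D ↦ AC

A->DB, B->CA, C->DD, D->AC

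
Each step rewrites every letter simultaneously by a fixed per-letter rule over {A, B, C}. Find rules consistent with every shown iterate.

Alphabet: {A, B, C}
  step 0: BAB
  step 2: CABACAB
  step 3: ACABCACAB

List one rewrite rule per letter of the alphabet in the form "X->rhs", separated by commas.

  step 2 ⇒ step 3: CABACAB ⇒ A·C·AB·C·A·C·AB
    A ↦ C
    B ↦ AB
    C ↦ A

A->C, B->AB, C->A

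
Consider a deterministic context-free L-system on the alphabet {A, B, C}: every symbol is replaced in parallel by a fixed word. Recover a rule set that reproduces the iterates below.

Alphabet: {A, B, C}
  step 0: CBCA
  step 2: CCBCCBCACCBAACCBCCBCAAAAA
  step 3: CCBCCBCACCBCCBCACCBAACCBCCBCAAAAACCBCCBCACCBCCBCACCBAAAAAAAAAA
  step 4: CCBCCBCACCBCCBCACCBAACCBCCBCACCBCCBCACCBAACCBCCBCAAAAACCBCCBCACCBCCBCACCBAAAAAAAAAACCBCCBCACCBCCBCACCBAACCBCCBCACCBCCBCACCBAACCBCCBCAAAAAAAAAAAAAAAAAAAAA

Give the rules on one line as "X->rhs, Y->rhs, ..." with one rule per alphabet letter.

A->AA, B->CA, C->CCB

  step 3 ⇒ step 4: CCBCCBCACCBCCBCACCBAACCBCCBCAAAAACCBCCBCACCBCCBCACCBAAAAAAAAAA ⇒ CCB·CCB·CA·CCB·CCB·CA·CCB·AA·CCB·CCB·CA·CCB·CCB·CA·CCB·AA·CCB·CCB·CA·AA·AA·CCB·CCB·CA·CCB·CCB·CA·CCB·AA·AA·AA·AA·AA·CCB·CCB·CA·CCB·CCB·CA·CCB·AA·CCB·CCB·CA·CCB·CCB·CA·CCB·AA·CCB·CCB·CA·AA·AA·AA·AA·AA·AA·AA·AA·AA·AA
    A ↦ AA
    B ↦ CA
    C ↦ CCB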